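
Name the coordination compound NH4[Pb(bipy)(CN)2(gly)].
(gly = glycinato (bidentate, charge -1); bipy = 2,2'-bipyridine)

ammonium (2,2'-bipyridine)dicyano(glycinato)plumbate(II)

The 1 ammonium counter-ion carries a total charge of +1, so each complex ion is 1−.
Ligand charges: 1×glycinato (-1 each), 1×2,2'-bipyridine (neutral), 2×cyano (-1 each); total -3. So Pb + (-3) = 1−, giving Pb = +2.
Ligands are named alphabetically: bipyridine before cyano before glycinato.
The complex ion is anionic, so lead takes the -ate form plumbate(II).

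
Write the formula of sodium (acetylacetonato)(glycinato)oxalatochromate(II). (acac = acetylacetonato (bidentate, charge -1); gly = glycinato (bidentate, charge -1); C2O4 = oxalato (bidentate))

Ligands: 1 acetylacetonato (acac, -1), 1 glycinato (gly, -1), 1 oxalato (C2O4, -2). Ligand charge sum = -4.
With Cr in oxidation state +2, the complex ion is [Cr...]^2−.
Charge balance with sodium (+1) requires 1 complex ion per 2 sodium.

Na2[Cr(acac)(C2O4)(gly)]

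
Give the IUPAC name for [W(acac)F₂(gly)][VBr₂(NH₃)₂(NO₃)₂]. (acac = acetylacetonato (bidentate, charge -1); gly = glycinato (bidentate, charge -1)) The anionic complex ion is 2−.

(acetylacetonato)difluoro(glycinato)tungsten(VI) diamminedibromodinitratovanadate(II)

Both ions are complex: the cation is named first with the plain metal name, the anion second with the -ate form; each ion's ligands are alphabetised independently.
The complex anion is given as 2−; its ligand charges sum to -4, so V = +2.
A 1:1 salt means the cation carries the equal and opposite charge, 2+.
Cation: ligand charges sum to -4; for the ion to be 2+, W = +6.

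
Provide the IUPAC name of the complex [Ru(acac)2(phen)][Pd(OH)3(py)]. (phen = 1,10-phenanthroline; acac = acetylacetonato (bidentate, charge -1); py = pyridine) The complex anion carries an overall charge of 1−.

Both ions are complex: the cation is named first with the plain metal name, the anion second with the -ate form; each ion's ligands are alphabetised independently.
The complex anion is given as 1−; its ligand charges sum to -3, so Pd = +2.
A 1:1 salt means the cation carries the equal and opposite charge, 1+.
Cation: ligand charges sum to -2; for the ion to be 1+, Ru = +3.

bis(acetylacetonato)(1,10-phenanthroline)ruthenium(III) trihydroxo(pyridine)palladate(II)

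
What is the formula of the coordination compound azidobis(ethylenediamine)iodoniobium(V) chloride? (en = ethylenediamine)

Ligands: 1 iodo (I, -1), 1 azido (N3, -1), 2 ethylenediamine (en, neutral). Ligand charge sum = -2.
Charge balance with chloride (-1) requires 1 complex ion per 3 chloride.

[Nb(en)2I(N3)]Cl3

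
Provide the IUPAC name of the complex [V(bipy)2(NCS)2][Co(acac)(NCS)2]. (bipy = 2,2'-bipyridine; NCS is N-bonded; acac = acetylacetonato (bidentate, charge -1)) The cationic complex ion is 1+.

bis(2,2'-bipyridine)diisothiocyanatovanadium(III) (acetylacetonato)diisothiocyanatocobaltate(II)

The complex cation is given as 1+; its ligand charges sum to -2, so V = +3.
A 1:1 salt means the anion carries the equal and opposite charge, 1−.
Anion: ligand charges sum to -3; for the ion to be 1−, Co = +2.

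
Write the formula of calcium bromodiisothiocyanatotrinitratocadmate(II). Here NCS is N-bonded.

Ca2[CdBr(NCS)2(NO3)3]

Ligands: 2 isothiocyanato (NCS, -1), 1 bromo (Br, -1), 3 nitrato (NO3, -1). Ligand charge sum = -6.
With Cd in oxidation state +2, the complex ion is [Cd...]^4−.
Charge balance with calcium (+2) requires 1 complex ion per 2 calcium.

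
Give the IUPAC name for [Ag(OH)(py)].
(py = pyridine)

hydroxo(pyridine)silver(I)

There is no counter-ion, so the complex is neutral overall.
Ligand charges: 1×hydroxo (-1 each), 1×pyridine (neutral); total -1. So Ag + (-1) = 0, giving Ag = +1.
Ligands are named alphabetically: hydroxo before pyridine.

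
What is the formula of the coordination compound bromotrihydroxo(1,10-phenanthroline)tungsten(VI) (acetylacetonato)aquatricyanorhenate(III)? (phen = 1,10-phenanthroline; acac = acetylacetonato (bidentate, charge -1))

Cation [W…]: ligand charges -4, W(VI) ⇒ ion charge 2+.
Anion [Re…]: ligand charges -4, Re(III) ⇒ ion charge 1−.
One 2+ cation requires 2 of the 1− anion.

[WBr(OH)3(phen)][Re(acac)(CN)3(H2O)]2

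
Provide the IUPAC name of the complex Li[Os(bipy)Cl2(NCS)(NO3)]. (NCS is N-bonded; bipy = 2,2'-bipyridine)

lithium (2,2'-bipyridine)dichloroisothiocyanatonitratoosmate(III)

The 1 lithium counter-ion carries a total charge of +1, so each complex ion is 1−.
Ligand charges: 1×isothiocyanato (-1 each), 2×chloro (-1 each), 1×2,2'-bipyridine (neutral), 1×nitrato (-1 each); total -4. So Os + (-4) = 1−, giving Os = +3.
The complex ion is anionic, so osmium takes the -ate form osmate(III).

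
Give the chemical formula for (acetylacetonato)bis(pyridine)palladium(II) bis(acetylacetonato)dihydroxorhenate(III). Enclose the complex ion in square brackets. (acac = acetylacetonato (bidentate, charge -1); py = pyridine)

[Pd(acac)(py)2][Re(acac)2(OH)2]

Cation [Pd…]: ligand charges -1, Pd(II) ⇒ ion charge 1+.
Anion [Re…]: ligand charges -4, Re(III) ⇒ ion charge 1−.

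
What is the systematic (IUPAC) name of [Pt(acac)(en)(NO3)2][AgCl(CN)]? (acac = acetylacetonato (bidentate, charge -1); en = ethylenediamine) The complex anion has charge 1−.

(acetylacetonato)(ethylenediamine)dinitratoplatinum(IV) chlorocyanoargentate(I)

Both ions are complex: the cation is named first with the plain metal name, the anion second with the -ate form; each ion's ligands are alphabetised independently.
The complex anion is given as 1−; its ligand charges sum to -2, so Ag = +1.
A 1:1 salt means the cation carries the equal and opposite charge, 1+.
Cation: ligand charges sum to -3; for the ion to be 1+, Pt = +4.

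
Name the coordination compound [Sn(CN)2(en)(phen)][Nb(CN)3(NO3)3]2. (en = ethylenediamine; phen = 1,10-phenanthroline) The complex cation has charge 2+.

dicyano(ethylenediamine)(1,10-phenanthroline)tin(IV) tricyanotrinitratoniobate(V)

Both ions are complex: the cation is named first with the plain metal name, the anion second with the -ate form; each ion's ligands are alphabetised independently.
The complex cation is given as 2+; its ligand charges sum to -2, so Sn = +4.
With 2 anions per cation, each anion must be 2/2 = 1−.
Anion: ligand charges sum to -6; for the ion to be 1−, Nb = +5.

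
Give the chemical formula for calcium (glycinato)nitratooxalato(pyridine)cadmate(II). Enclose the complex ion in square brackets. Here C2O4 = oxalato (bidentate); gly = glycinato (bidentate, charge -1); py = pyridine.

Ca[Cd(C2O4)(gly)(NO3)(py)]

Ligands: 1 oxalato (C2O4, -2), 1 glycinato (gly, -1), 1 nitrato (NO3, -1), 1 pyridine (py, neutral). Ligand charge sum = -4.
Charge balance with calcium (+2) requires 1 complex ion per 1 calcium.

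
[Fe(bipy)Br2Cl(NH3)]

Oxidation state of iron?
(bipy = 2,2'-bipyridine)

+3

No counter-ion: the bracketed complex is neutral.
Ligand charges: 2×Br = -2; 1×Cl = -1; 1×NH3 neutral; 1×bipy neutral; sum -3.
Fe + (-3) = 0 ⇒ Fe is +3.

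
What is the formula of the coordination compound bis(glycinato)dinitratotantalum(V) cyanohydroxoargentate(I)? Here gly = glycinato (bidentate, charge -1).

Cation [Ta…]: ligand charges -4, Ta(V) ⇒ ion charge 1+.
Anion [Ag…]: ligand charges -2, Ag(I) ⇒ ion charge 1−.
One 1+ cation balances one 1− anion.

[Ta(gly)2(NO3)2][Ag(CN)(OH)]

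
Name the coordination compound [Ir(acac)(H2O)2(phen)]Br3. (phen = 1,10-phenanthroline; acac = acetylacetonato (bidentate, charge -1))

The 3 bromide counter-ions carry a total charge of -3, so each complex ion is 3+.
Ligand charges: 1×1,10-phenanthroline (neutral), 2×aqua (neutral), 1×acetylacetonato (-1 each); total -1. So Ir + (-1) = 3+, giving Ir = +4.
Ligands are named alphabetically: acetylacetonato before aqua before phenanthroline.

(acetylacetonato)diaqua(1,10-phenanthroline)iridium(IV) bromide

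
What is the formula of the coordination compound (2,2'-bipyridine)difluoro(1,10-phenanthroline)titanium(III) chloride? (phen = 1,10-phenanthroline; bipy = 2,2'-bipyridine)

[Ti(bipy)F2(phen)]Cl

Ligands: 1 1,10-phenanthroline (phen, neutral), 2 fluoro (F, -1), 1 2,2'-bipyridine (bipy, neutral). Ligand charge sum = -2.
With Ti in oxidation state +3, the complex ion is [Ti...]^1+.
Charge balance with chloride (-1) requires 1 complex ion per 1 chloride.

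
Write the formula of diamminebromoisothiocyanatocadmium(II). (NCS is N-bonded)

[CdBr(NCS)(NH3)2]

Ligands: 1 isothiocyanato (NCS, -1), 2 ammine (NH3, neutral), 1 bromo (Br, -1). Ligand charge sum = -2.
With Cd in oxidation state +2, the complex ion is [Cd...].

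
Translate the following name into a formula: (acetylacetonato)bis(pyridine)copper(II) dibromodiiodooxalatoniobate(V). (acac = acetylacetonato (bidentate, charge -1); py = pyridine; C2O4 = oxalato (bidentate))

Cation [Cu…]: ligand charges -1, Cu(II) ⇒ ion charge 1+.
Anion [Nb…]: ligand charges -6, Nb(V) ⇒ ion charge 1−.
One 1+ cation balances one 1− anion.

[Cu(acac)(py)2][NbBr2(C2O4)I2]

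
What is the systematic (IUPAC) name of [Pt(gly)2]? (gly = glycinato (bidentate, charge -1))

There is no counter-ion, so the complex is neutral overall.
Ligand charges: 2×glycinato (-1 each); total -2. So Pt + (-2) = 0, giving Pt = +2.

bis(glycinato)platinum(II)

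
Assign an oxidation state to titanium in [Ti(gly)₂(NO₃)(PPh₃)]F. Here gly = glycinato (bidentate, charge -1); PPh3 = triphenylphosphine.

1 fluoride outside the brackets (-1 each) → the complex ion is 1+.
Ligand charges: 2×gly = -2; 1×NO3 = -1; 1×PPh3 neutral; sum -3.
Ti + (-3) = 1+ ⇒ Ti is +4.

+4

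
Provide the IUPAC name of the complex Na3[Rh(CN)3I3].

The 3 sodium counter-ions carry a total charge of +3, so each complex ion is 3−.
Ligand charges: 3×cyano (-1 each), 3×iodo (-1 each); total -6. So Rh + (-6) = 3−, giving Rh = +3.
Ligands are named alphabetically: cyano before iodo.
The complex ion is anionic, so rhodium takes the -ate form rhodate(III).

sodium tricyanotriiodorhodate(III)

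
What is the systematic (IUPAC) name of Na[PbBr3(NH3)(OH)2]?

sodium amminetribromodihydroxoplumbate(IV)

The 1 sodium counter-ion carries a total charge of +1, so each complex ion is 1−.
Ligand charges: 3×bromo (-1 each), 1×ammine (neutral), 2×hydroxo (-1 each); total -5. So Pb + (-5) = 1−, giving Pb = +4.
Ligands are named alphabetically: ammine before bromo before hydroxo.
The complex ion is anionic, so lead takes the -ate form plumbate(IV).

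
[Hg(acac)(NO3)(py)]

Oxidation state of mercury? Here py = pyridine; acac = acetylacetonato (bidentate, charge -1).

No counter-ion: the bracketed complex is neutral.
Ligand charges: 1×py neutral; 1×acac = -1; 1×NO3 = -1; sum -2.
Hg + (-2) = 0 ⇒ Hg is +2.

+2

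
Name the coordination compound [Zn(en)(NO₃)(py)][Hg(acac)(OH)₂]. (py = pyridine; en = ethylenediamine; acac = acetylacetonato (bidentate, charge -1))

Both ions are complex: the cation is named first with the plain metal name, the anion second with the -ate form; each ion's ligands are alphabetised independently.
Zinc is always +2 in its complexes; the cation's ligand charges sum to -1, so the complex cation is 1+.
A 1:1 salt means the anion carries the equal and opposite charge, 1−.
Anion: ligand charges sum to -3; for the ion to be 1−, Hg = +2.

(ethylenediamine)nitrato(pyridine)zinc(II) (acetylacetonato)dihydroxomercurate(II)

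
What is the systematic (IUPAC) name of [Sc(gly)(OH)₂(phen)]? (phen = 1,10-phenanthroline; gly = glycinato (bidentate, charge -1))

(glycinato)dihydroxo(1,10-phenanthroline)scandium(III)

There is no counter-ion, so the complex is neutral overall.
Ligand charges: 1×1,10-phenanthroline (neutral), 1×glycinato (-1 each), 2×hydroxo (-1 each); total -3. So Sc + (-3) = 0, giving Sc = +3.
Ligands are named alphabetically: glycinato before hydroxo before phenanthroline.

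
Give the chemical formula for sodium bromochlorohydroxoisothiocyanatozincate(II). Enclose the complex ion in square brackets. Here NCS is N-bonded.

Na2[ZnBrCl(NCS)(OH)]

Ligands: 1 isothiocyanato (NCS, -1), 1 hydroxo (OH, -1), 1 bromo (Br, -1), 1 chloro (Cl, -1). Ligand charge sum = -4.
Charge balance with sodium (+1) requires 1 complex ion per 2 sodium.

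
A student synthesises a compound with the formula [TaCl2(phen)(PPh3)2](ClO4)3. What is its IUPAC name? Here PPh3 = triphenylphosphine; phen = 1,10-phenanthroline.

The 3 perchlorate counter-ions carry a total charge of -3, so each complex ion is 3+.
Ligand charges: 2×chloro (-1 each), 2×triphenylphosphine (neutral), 1×1,10-phenanthroline (neutral); total -2. So Ta + (-2) = 3+, giving Ta = +5.
Ligands are named alphabetically: chloro before phenanthroline before triphenylphosphine.

dichloro(1,10-phenanthroline)bis(triphenylphosphine)tantalum(V) perchlorate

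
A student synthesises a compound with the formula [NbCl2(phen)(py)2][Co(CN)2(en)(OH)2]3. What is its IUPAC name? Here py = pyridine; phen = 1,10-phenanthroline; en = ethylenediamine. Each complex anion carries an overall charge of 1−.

Both ions are complex: the cation is named first with the plain metal name, the anion second with the -ate form; each ion's ligands are alphabetised independently.
The complex anion is given as 1−; its ligand charges sum to -4, so Co = +3.
With 3 anions per cation, the cation must be 3×1 = 3+.
Cation: ligand charges sum to -2; for the ion to be 3+, Nb = +5.

dichloro(1,10-phenanthroline)bis(pyridine)niobium(V) dicyano(ethylenediamine)dihydroxocobaltate(III)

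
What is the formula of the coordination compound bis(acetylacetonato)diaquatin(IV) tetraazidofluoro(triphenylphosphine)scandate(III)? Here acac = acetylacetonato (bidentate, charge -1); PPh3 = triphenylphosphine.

[Sn(acac)2(H2O)2][ScF(N3)4(PPh3)]

Cation [Sn…]: ligand charges -2, Sn(IV) ⇒ ion charge 2+.
Anion [Sc…]: ligand charges -5, Sc(III) ⇒ ion charge 2−.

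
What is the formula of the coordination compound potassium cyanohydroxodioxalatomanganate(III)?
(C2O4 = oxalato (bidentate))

Ligands: 2 oxalato (C2O4, -2), 1 cyano (CN, -1), 1 hydroxo (OH, -1). Ligand charge sum = -6.
Charge balance with potassium (+1) requires 1 complex ion per 3 potassium.

K3[Mn(C2O4)2(CN)(OH)]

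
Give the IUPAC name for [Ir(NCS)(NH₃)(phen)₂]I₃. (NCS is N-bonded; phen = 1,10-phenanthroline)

The 3 iodide counter-ions carry a total charge of -3, so each complex ion is 3+.
Ligand charges: 1×ammine (neutral), 1×isothiocyanato (-1 each), 2×1,10-phenanthroline (neutral); total -1. So Ir + (-1) = 3+, giving Ir = +4.
Ligands are named alphabetically: ammine before isothiocyanato before phenanthroline.

ammineisothiocyanatobis(1,10-phenanthroline)iridium(IV) iodide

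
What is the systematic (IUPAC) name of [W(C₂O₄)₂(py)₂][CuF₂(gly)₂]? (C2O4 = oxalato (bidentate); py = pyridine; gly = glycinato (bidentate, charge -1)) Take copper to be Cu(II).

dioxalatobis(pyridine)tungsten(VI) difluorobis(glycinato)cuprate(II)

Cu is given as +2; the anion's ligand charges sum to -4, so the complex anion is 2−.
A 1:1 salt means the cation carries the equal and opposite charge, 2+.
Cation: ligand charges sum to -4; for the ion to be 2+, W = +6.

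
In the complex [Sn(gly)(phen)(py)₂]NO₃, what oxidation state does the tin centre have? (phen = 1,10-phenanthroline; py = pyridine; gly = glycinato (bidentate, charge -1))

+2

1 nitrate outside the brackets (-1 each) → the complex ion is 1+.
Ligand charges: 1×phen neutral; 2×py neutral; 1×gly = -1; sum -1.
Sn + (-1) = 1+ ⇒ Sn is +2.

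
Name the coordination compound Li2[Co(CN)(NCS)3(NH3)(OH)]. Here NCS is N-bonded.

The 2 lithium counter-ions carry a total charge of +2, so each complex ion is 2−.
Ligand charges: 1×hydroxo (-1 each), 3×isothiocyanato (-1 each), 1×ammine (neutral), 1×cyano (-1 each); total -5. So Co + (-5) = 2−, giving Co = +3.
Ligands are named alphabetically: ammine before cyano before hydroxo before isothiocyanato.
The complex ion is anionic, so cobalt takes the -ate form cobaltate(III).

lithium amminecyanohydroxotriisothiocyanatocobaltate(III)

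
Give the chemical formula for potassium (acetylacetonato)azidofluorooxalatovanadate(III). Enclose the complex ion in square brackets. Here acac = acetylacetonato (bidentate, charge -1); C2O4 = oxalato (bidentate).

K2[V(acac)(C2O4)F(N3)]

Ligands: 1 fluoro (F, -1), 1 acetylacetonato (acac, -1), 1 oxalato (C2O4, -2), 1 azido (N3, -1). Ligand charge sum = -5.
Charge balance with potassium (+1) requires 1 complex ion per 2 potassium.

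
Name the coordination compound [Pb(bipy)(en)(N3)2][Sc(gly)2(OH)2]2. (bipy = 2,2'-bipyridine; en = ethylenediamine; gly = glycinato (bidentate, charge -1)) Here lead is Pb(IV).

diazido(2,2'-bipyridine)(ethylenediamine)lead(IV) bis(glycinato)dihydroxoscandate(III)

Pb is given as +4; the cation's ligand charges sum to -2, so the complex cation is 2+.
With 2 anions per cation, each anion must be 2/2 = 1−.
Anion: ligand charges sum to -4; for the ion to be 1−, Sc = +3.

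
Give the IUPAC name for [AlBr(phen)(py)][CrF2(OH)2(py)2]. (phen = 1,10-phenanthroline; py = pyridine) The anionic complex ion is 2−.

Both ions are complex: the cation is named first with the plain metal name, the anion second with the -ate form; each ion's ligands are alphabetised independently.
The complex anion is given as 2−; its ligand charges sum to -4, so Cr = +2.
A 1:1 salt means the cation carries the equal and opposite charge, 2+.
Cation: ligand charges sum to -1; for the ion to be 2+, Al = +3.

bromo(1,10-phenanthroline)(pyridine)aluminium(III) difluorodihydroxobis(pyridine)chromate(II)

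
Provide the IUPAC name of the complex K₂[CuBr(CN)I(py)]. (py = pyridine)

potassium bromocyanoiodo(pyridine)cuprate(I)

The 2 potassium counter-ions carry a total charge of +2, so each complex ion is 2−.
Ligand charges: 1×pyridine (neutral), 1×cyano (-1 each), 1×bromo (-1 each), 1×iodo (-1 each); total -3. So Cu + (-3) = 2−, giving Cu = +1.
Ligands are named alphabetically: bromo before cyano before iodo before pyridine.
The complex ion is anionic, so copper takes the -ate form cuprate(I).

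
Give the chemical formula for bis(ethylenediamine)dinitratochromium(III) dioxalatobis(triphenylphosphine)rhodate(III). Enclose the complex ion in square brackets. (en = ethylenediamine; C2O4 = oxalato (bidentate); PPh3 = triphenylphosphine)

Cation [Cr…]: ligand charges -2, Cr(III) ⇒ ion charge 1+.
Anion [Rh…]: ligand charges -4, Rh(III) ⇒ ion charge 1−.

[Cr(en)2(NO3)2][Rh(C2O4)2(PPh3)2]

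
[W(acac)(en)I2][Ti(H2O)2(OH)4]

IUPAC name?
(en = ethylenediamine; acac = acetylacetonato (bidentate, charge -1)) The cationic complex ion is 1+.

(acetylacetonato)(ethylenediamine)diiodotungsten(IV) diaquatetrahydroxotitanate(III)

Both ions are complex: the cation is named first with the plain metal name, the anion second with the -ate form; each ion's ligands are alphabetised independently.
The complex cation is given as 1+; its ligand charges sum to -3, so W = +4.
A 1:1 salt means the anion carries the equal and opposite charge, 1−.
Anion: ligand charges sum to -4; for the ion to be 1−, Ti = +3.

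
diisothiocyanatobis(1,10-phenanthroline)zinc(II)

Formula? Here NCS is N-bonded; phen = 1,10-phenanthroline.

Ligands: 2 isothiocyanato (NCS, -1), 2 1,10-phenanthroline (phen, neutral). Ligand charge sum = -2.
With Zn in oxidation state +2, the complex ion is [Zn...].

[Zn(NCS)2(phen)2]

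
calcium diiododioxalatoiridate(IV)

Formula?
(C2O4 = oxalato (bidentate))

Ligands: 2 oxalato (C2O4, -2), 2 iodo (I, -1). Ligand charge sum = -6.
With Ir in oxidation state +4, the complex ion is [Ir...]^2−.
Charge balance with calcium (+2) requires 1 complex ion per 1 calcium.

Ca[Ir(C2O4)2I2]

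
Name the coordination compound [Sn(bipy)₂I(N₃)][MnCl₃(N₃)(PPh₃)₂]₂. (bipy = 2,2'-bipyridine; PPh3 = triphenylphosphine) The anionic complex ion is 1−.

azidobis(2,2'-bipyridine)iodotin(IV) azidotrichlorobis(triphenylphosphine)manganate(III)

The complex anion is given as 1−; its ligand charges sum to -4, so Mn = +3.
With 2 anions per cation, the cation must be 2×1 = 2+.
Cation: ligand charges sum to -2; for the ion to be 2+, Sn = +4.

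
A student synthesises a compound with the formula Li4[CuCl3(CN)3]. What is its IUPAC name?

lithium trichlorotricyanocuprate(II)

The 4 lithium counter-ions carry a total charge of +4, so each complex ion is 4−.
Ligand charges: 3×chloro (-1 each), 3×cyano (-1 each); total -6. So Cu + (-6) = 4−, giving Cu = +2.
Ligands are named alphabetically: chloro before cyano.
The complex ion is anionic, so copper takes the -ate form cuprate(II).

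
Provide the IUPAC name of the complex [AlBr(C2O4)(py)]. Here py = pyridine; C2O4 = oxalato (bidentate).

There is no counter-ion, so the complex is neutral overall.
Ligand charges: 1×pyridine (neutral), 1×oxalato (-2 each), 1×bromo (-1 each); total -3. So Al + (-3) = 0, giving Al = +3.
Ligands are named alphabetically: bromo before oxalato before pyridine.

bromooxalato(pyridine)aluminium(III)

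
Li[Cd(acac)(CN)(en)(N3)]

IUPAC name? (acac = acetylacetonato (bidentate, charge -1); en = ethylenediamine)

lithium (acetylacetonato)azidocyano(ethylenediamine)cadmate(II)

The 1 lithium counter-ion carries a total charge of +1, so each complex ion is 1−.
Ligand charges: 1×cyano (-1 each), 1×azido (-1 each), 1×acetylacetonato (-1 each), 1×ethylenediamine (neutral); total -3. So Cd + (-3) = 1−, giving Cd = +2.
The complex ion is anionic, so cadmium takes the -ate form cadmate(II).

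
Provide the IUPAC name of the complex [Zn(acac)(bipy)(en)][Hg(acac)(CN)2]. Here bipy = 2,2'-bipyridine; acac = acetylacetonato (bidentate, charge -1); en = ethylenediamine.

Both ions are complex: the cation is named first with the plain metal name, the anion second with the -ate form; each ion's ligands are alphabetised independently.
Zinc is always +2 in its complexes; the cation's ligand charges sum to -1, so the complex cation is 1+.
A 1:1 salt means the anion carries the equal and opposite charge, 1−.
Anion: ligand charges sum to -3; for the ion to be 1−, Hg = +2.

(acetylacetonato)(2,2'-bipyridine)(ethylenediamine)zinc(II) (acetylacetonato)dicyanomercurate(II)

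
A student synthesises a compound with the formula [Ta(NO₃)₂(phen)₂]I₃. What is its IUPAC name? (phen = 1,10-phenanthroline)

dinitratobis(1,10-phenanthroline)tantalum(V) iodide

The 3 iodide counter-ions carry a total charge of -3, so each complex ion is 3+.
Ligand charges: 2×nitrato (-1 each), 2×1,10-phenanthroline (neutral); total -2. So Ta + (-2) = 3+, giving Ta = +5.
Ligands are named alphabetically: nitrato before phenanthroline.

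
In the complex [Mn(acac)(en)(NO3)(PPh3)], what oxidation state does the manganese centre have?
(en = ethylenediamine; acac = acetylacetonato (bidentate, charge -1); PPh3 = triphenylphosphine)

No counter-ion: the bracketed complex is neutral.
Ligand charges: 1×NO3 = -1; 1×en neutral; 1×acac = -1; 1×PPh3 neutral; sum -2.
Mn + (-2) = 0 ⇒ Mn is +2.

+2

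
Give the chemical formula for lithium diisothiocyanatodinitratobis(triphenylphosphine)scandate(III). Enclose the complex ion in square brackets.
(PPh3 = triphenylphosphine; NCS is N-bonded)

Ligands: 2 triphenylphosphine (PPh3, neutral), 2 isothiocyanato (NCS, -1), 2 nitrato (NO3, -1). Ligand charge sum = -4.
Charge balance with lithium (+1) requires 1 complex ion per 1 lithium.

Li[Sc(NCS)2(NO3)2(PPh3)2]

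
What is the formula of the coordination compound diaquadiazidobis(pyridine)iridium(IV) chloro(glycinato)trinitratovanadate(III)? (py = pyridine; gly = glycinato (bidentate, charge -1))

Cation [Ir…]: ligand charges -2, Ir(IV) ⇒ ion charge 2+.
Anion [V…]: ligand charges -5, V(III) ⇒ ion charge 2−.
One 2+ cation balances one 2− anion.

[Ir(H2O)2(N3)2(py)2][VCl(gly)(NO3)3]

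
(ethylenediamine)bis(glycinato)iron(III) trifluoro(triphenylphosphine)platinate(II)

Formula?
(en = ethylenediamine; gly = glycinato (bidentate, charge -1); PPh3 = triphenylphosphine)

Cation [Fe…]: ligand charges -2, Fe(III) ⇒ ion charge 1+.
Anion [Pt…]: ligand charges -3, Pt(II) ⇒ ion charge 1−.
One 1+ cation balances one 1− anion.

[Fe(en)(gly)2][PtF3(PPh3)]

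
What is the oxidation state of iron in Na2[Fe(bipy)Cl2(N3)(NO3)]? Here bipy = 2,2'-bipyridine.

+2

2 sodium outside the brackets (+1 each) → the complex ion is 2−.
Ligand charges: 2×Cl = -2; 1×NO3 = -1; 1×N3 = -1; 1×bipy neutral; sum -4.
Fe + (-4) = 2− ⇒ Fe is +2.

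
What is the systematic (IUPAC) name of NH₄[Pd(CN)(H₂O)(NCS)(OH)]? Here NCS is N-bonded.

ammonium aquacyanohydroxoisothiocyanatopalladate(II)

The 1 ammonium counter-ion carries a total charge of +1, so each complex ion is 1−.
Ligand charges: 1×hydroxo (-1 each), 1×cyano (-1 each), 1×aqua (neutral), 1×isothiocyanato (-1 each); total -3. So Pd + (-3) = 1−, giving Pd = +2.
The complex ion is anionic, so palladium takes the -ate form palladate(II).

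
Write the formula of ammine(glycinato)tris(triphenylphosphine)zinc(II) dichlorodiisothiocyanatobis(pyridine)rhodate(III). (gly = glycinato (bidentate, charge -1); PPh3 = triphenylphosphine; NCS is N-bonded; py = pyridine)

Cation [Zn…]: ligand charges -1, Zn(II) ⇒ ion charge 1+.
Anion [Rh…]: ligand charges -4, Rh(III) ⇒ ion charge 1−.
One 1+ cation balances one 1− anion.

[Zn(gly)(NH3)(PPh3)3][RhCl2(NCS)2(py)2]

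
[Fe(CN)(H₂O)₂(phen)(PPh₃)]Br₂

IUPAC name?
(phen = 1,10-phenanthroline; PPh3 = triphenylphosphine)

The 2 bromide counter-ions carry a total charge of -2, so each complex ion is 2+.
Ligand charges: 2×aqua (neutral), 1×cyano (-1 each), 1×1,10-phenanthroline (neutral), 1×triphenylphosphine (neutral); total -1. So Fe + (-1) = 2+, giving Fe = +3.
Ligands are named alphabetically: aqua before cyano before phenanthroline before triphenylphosphine.

diaquacyano(1,10-phenanthroline)(triphenylphosphine)iron(III) bromide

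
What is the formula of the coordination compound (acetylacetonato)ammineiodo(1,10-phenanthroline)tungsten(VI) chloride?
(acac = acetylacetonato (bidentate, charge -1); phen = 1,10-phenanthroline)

Ligands: 1 acetylacetonato (acac, -1), 1 iodo (I, -1), 1 1,10-phenanthroline (phen, neutral), 1 ammine (NH3, neutral). Ligand charge sum = -2.
Charge balance with chloride (-1) requires 1 complex ion per 4 chloride.

[W(acac)I(NH3)(phen)]Cl4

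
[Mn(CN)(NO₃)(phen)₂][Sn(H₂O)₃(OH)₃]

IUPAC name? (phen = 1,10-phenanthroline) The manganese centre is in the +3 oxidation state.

Mn is given as +3; the cation's ligand charges sum to -2, so the complex cation is 1+.
A 1:1 salt means the anion carries the equal and opposite charge, 1−.
Anion: ligand charges sum to -3; for the ion to be 1−, Sn = +2.

cyanonitratobis(1,10-phenanthroline)manganese(III) triaquatrihydroxostannate(II)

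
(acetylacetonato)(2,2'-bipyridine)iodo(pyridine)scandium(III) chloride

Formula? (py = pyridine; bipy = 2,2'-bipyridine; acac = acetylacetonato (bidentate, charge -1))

[Sc(acac)(bipy)I(py)]Cl

Ligands: 1 iodo (I, -1), 1 pyridine (py, neutral), 1 2,2'-bipyridine (bipy, neutral), 1 acetylacetonato (acac, -1). Ligand charge sum = -2.
With Sc in oxidation state +3, the complex ion is [Sc...]^1+.
Charge balance with chloride (-1) requires 1 complex ion per 1 chloride.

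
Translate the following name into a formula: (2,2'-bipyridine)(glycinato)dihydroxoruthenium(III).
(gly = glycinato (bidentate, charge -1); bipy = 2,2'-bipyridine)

[Ru(bipy)(gly)(OH)2]

Ligands: 2 hydroxo (OH, -1), 1 glycinato (gly, -1), 1 2,2'-bipyridine (bipy, neutral). Ligand charge sum = -3.
With Ru in oxidation state +3, the complex ion is [Ru...].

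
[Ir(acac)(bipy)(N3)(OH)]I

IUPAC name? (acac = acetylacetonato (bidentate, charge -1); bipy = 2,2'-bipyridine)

(acetylacetonato)azido(2,2'-bipyridine)hydroxoiridium(IV) iodide

The 1 iodide counter-ion carries a total charge of -1, so each complex ion is 1+.
Ligand charges: 1×azido (-1 each), 1×hydroxo (-1 each), 1×acetylacetonato (-1 each), 1×2,2'-bipyridine (neutral); total -3. So Ir + (-3) = 1+, giving Ir = +4.
Ligands are named alphabetically: acetylacetonato before azido before bipyridine before hydroxo.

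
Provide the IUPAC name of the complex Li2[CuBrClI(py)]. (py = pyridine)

lithium bromochloroiodo(pyridine)cuprate(I)

The 2 lithium counter-ions carry a total charge of +2, so each complex ion is 2−.
Ligand charges: 1×iodo (-1 each), 1×pyridine (neutral), 1×chloro (-1 each), 1×bromo (-1 each); total -3. So Cu + (-3) = 2−, giving Cu = +1.
Ligands are named alphabetically: bromo before chloro before iodo before pyridine.
The complex ion is anionic, so copper takes the -ate form cuprate(I).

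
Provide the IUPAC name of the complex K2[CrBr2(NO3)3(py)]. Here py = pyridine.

The 2 potassium counter-ions carry a total charge of +2, so each complex ion is 2−.
Ligand charges: 3×nitrato (-1 each), 1×pyridine (neutral), 2×bromo (-1 each); total -5. So Cr + (-5) = 2−, giving Cr = +3.
Ligands are named alphabetically: bromo before nitrato before pyridine.
The complex ion is anionic, so chromium takes the -ate form chromate(III).

potassium dibromotrinitrato(pyridine)chromate(III)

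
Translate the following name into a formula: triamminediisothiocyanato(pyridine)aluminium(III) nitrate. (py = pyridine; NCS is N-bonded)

[Al(NCS)2(NH3)3(py)]NO3

Ligands: 1 pyridine (py, neutral), 2 isothiocyanato (NCS, -1), 3 ammine (NH3, neutral). Ligand charge sum = -2.
With Al in oxidation state +3, the complex ion is [Al...]^1+.
Charge balance with nitrate (-1) requires 1 complex ion per 1 nitrate.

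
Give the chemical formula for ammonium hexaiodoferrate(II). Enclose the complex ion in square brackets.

(NH4)4[FeI6]

Ligands: 6 iodo (I, -1). Ligand charge sum = -6.
Charge balance with ammonium (+1) requires 1 complex ion per 4 ammonium.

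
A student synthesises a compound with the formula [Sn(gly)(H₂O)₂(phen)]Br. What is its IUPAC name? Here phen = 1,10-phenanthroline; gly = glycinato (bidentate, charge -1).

diaqua(glycinato)(1,10-phenanthroline)tin(II) bromide

The 1 bromide counter-ion carries a total charge of -1, so each complex ion is 1+.
Ligand charges: 1×1,10-phenanthroline (neutral), 2×aqua (neutral), 1×glycinato (-1 each); total -1. So Sn + (-1) = 1+, giving Sn = +2.
Ligands are named alphabetically: aqua before glycinato before phenanthroline.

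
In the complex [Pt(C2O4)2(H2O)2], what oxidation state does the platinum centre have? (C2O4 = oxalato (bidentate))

+4

No counter-ion: the bracketed complex is neutral.
Ligand charges: 2×H2O neutral; 2×C2O4 = -4; sum -4.
Pt + (-4) = 0 ⇒ Pt is +4.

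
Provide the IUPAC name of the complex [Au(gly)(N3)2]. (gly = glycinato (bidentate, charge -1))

diazido(glycinato)gold(III)

There is no counter-ion, so the complex is neutral overall.
Ligand charges: 1×glycinato (-1 each), 2×azido (-1 each); total -3. So Au + (-3) = 0, giving Au = +3.
Ligands are named alphabetically: azido before glycinato.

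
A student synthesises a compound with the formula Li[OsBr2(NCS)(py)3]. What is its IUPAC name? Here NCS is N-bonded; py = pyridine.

lithium dibromoisothiocyanatotris(pyridine)osmate(II)

The 1 lithium counter-ion carries a total charge of +1, so each complex ion is 1−.
Ligand charges: 2×bromo (-1 each), 1×isothiocyanato (-1 each), 3×pyridine (neutral); total -3. So Os + (-3) = 1−, giving Os = +2.
The complex ion is anionic, so osmium takes the -ate form osmate(II).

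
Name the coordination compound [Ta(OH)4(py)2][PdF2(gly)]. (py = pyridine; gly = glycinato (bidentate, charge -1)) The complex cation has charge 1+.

The complex cation is given as 1+; its ligand charges sum to -4, so Ta = +5.
A 1:1 salt means the anion carries the equal and opposite charge, 1−.
Anion: ligand charges sum to -3; for the ion to be 1−, Pd = +2.

tetrahydroxobis(pyridine)tantalum(V) difluoro(glycinato)palladate(II)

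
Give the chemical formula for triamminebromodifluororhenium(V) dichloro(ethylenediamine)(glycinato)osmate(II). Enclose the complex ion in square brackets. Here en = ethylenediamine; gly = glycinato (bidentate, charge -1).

[ReBrF2(NH3)3][OsCl2(en)(gly)]2

Cation [Re…]: ligand charges -3, Re(V) ⇒ ion charge 2+.
Anion [Os…]: ligand charges -3, Os(II) ⇒ ion charge 1−.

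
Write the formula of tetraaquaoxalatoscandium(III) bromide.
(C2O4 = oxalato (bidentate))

[Sc(C2O4)(H2O)4]Br

Ligands: 1 oxalato (C2O4, -2), 4 aqua (H2O, neutral). Ligand charge sum = -2.
With Sc in oxidation state +3, the complex ion is [Sc...]^1+.
Charge balance with bromide (-1) requires 1 complex ion per 1 bromide.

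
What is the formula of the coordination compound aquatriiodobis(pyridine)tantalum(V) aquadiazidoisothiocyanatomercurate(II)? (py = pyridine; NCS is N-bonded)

Cation [Ta…]: ligand charges -3, Ta(V) ⇒ ion charge 2+.
Anion [Hg…]: ligand charges -3, Hg(II) ⇒ ion charge 1−.

[Ta(H2O)I3(py)2][Hg(H2O)(N3)2(NCS)]2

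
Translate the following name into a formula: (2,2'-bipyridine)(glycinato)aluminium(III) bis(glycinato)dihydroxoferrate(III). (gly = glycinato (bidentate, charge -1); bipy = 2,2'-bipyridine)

Cation [Al…]: ligand charges -1, Al(III) ⇒ ion charge 2+.
Anion [Fe…]: ligand charges -4, Fe(III) ⇒ ion charge 1−.

[Al(bipy)(gly)][Fe(gly)2(OH)2]2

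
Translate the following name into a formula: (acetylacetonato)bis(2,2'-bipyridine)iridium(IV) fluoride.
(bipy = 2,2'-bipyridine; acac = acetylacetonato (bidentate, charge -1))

Ligands: 2 2,2'-bipyridine (bipy, neutral), 1 acetylacetonato (acac, -1). Ligand charge sum = -1.
With Ir in oxidation state +4, the complex ion is [Ir...]^3+.
Charge balance with fluoride (-1) requires 1 complex ion per 3 fluoride.

[Ir(acac)(bipy)2]F3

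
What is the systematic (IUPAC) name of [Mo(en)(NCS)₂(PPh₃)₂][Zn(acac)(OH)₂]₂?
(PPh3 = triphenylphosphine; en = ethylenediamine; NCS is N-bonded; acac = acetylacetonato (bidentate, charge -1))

Zinc is always +2 in its complexes; the anion's ligand charges sum to -3, so the complex anion is 1−.
With 2 anions per cation, the cation must be 2×1 = 2+.
Cation: ligand charges sum to -2; for the ion to be 2+, Mo = +4.

(ethylenediamine)diisothiocyanatobis(triphenylphosphine)molybdenum(IV) (acetylacetonato)dihydroxozincate(II)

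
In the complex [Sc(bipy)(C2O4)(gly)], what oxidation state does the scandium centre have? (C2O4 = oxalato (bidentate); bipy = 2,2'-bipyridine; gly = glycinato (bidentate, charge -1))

+3

No counter-ion: the bracketed complex is neutral.
Ligand charges: 1×C2O4 = -2; 1×bipy neutral; 1×gly = -1; sum -3.
Sc + (-3) = 0 ⇒ Sc is +3.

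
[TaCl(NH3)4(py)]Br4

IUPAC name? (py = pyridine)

The 4 bromide counter-ions carry a total charge of -4, so each complex ion is 4+.
Ligand charges: 1×chloro (-1 each), 1×pyridine (neutral), 4×ammine (neutral); total -1. So Ta + (-1) = 4+, giving Ta = +5.
Ligands are named alphabetically: ammine before chloro before pyridine.

tetraamminechloro(pyridine)tantalum(V) bromide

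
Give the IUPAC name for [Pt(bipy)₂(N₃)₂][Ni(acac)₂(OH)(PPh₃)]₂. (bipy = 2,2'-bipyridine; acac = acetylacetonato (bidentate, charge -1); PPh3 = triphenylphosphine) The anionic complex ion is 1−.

Both ions are complex: the cation is named first with the plain metal name, the anion second with the -ate form; each ion's ligands are alphabetised independently.
The complex anion is given as 1−; its ligand charges sum to -3, so Ni = +2.
With 2 anions per cation, the cation must be 2×1 = 2+.
Cation: ligand charges sum to -2; for the ion to be 2+, Pt = +4.

diazidobis(2,2'-bipyridine)platinum(IV) bis(acetylacetonato)hydroxo(triphenylphosphine)nickelate(II)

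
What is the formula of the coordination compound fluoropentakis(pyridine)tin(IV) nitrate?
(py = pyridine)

Ligands: 5 pyridine (py, neutral), 1 fluoro (F, -1). Ligand charge sum = -1.
With Sn in oxidation state +4, the complex ion is [Sn...]^3+.
Charge balance with nitrate (-1) requires 1 complex ion per 3 nitrate.

[SnF(py)5](NO3)3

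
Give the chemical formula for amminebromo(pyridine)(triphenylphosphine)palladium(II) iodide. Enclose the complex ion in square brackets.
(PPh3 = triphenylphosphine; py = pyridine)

[PdBr(NH3)(PPh3)(py)]I

Ligands: 1 ammine (NH3, neutral), 1 triphenylphosphine (PPh3, neutral), 1 pyridine (py, neutral), 1 bromo (Br, -1). Ligand charge sum = -1.
With Pd in oxidation state +2, the complex ion is [Pd...]^1+.
Charge balance with iodide (-1) requires 1 complex ion per 1 iodide.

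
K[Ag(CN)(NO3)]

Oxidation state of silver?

1 potassium outside the brackets (+1 each) → the complex ion is 1−.
Ligand charges: 1×CN = -1; 1×NO3 = -1; sum -2.
Ag + (-2) = 1− ⇒ Ag is +1.

+1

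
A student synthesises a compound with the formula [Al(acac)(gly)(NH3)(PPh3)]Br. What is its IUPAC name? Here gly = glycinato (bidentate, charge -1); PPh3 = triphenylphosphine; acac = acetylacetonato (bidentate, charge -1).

The 1 bromide counter-ion carries a total charge of -1, so each complex ion is 1+.
Ligand charges: 1×ammine (neutral), 1×glycinato (-1 each), 1×triphenylphosphine (neutral), 1×acetylacetonato (-1 each); total -2. So Al + (-2) = 1+, giving Al = +3.
Ligands are named alphabetically: acetylacetonato before ammine before glycinato before triphenylphosphine.

(acetylacetonato)ammine(glycinato)(triphenylphosphine)aluminium(III) bromide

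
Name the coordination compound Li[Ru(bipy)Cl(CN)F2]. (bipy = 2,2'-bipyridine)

lithium (2,2'-bipyridine)chlorocyanodifluororuthenate(III)

The 1 lithium counter-ion carries a total charge of +1, so each complex ion is 1−.
Ligand charges: 2×fluoro (-1 each), 1×chloro (-1 each), 1×2,2'-bipyridine (neutral), 1×cyano (-1 each); total -4. So Ru + (-4) = 1−, giving Ru = +3.
Ligands are named alphabetically: bipyridine before chloro before cyano before fluoro.
The complex ion is anionic, so ruthenium takes the -ate form ruthenate(III).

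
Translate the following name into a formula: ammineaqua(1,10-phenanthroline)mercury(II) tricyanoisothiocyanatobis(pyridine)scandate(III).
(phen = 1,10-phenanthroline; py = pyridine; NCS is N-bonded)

[Hg(H2O)(NH3)(phen)][Sc(CN)3(NCS)(py)2]2

Cation [Hg…]: ligand charges 0, Hg(II) ⇒ ion charge 2+.
Anion [Sc…]: ligand charges -4, Sc(III) ⇒ ion charge 1−.
One 2+ cation requires 2 of the 1− anion.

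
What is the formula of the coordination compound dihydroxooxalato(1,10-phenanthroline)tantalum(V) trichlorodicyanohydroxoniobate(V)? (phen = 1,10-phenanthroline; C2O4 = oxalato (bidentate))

Cation [Ta…]: ligand charges -4, Ta(V) ⇒ ion charge 1+.
Anion [Nb…]: ligand charges -6, Nb(V) ⇒ ion charge 1−.

[Ta(C2O4)(OH)2(phen)][NbCl3(CN)2(OH)]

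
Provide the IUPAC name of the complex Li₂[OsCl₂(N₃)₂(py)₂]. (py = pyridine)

The 2 lithium counter-ions carry a total charge of +2, so each complex ion is 2−.
Ligand charges: 2×azido (-1 each), 2×pyridine (neutral), 2×chloro (-1 each); total -4. So Os + (-4) = 2−, giving Os = +2.
The complex ion is anionic, so osmium takes the -ate form osmate(II).

lithium diazidodichlorobis(pyridine)osmate(II)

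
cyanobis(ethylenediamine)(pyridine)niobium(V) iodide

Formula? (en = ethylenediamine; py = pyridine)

Ligands: 2 ethylenediamine (en, neutral), 1 cyano (CN, -1), 1 pyridine (py, neutral). Ligand charge sum = -1.
With Nb in oxidation state +5, the complex ion is [Nb...]^4+.
Charge balance with iodide (-1) requires 1 complex ion per 4 iodide.

[Nb(CN)(en)2(py)]I4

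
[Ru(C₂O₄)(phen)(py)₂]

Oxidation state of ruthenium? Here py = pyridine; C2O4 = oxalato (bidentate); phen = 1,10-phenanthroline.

No counter-ion: the bracketed complex is neutral.
Ligand charges: 2×py neutral; 1×C2O4 = -2; 1×phen neutral; sum -2.
Ru + (-2) = 0 ⇒ Ru is +2.

+2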